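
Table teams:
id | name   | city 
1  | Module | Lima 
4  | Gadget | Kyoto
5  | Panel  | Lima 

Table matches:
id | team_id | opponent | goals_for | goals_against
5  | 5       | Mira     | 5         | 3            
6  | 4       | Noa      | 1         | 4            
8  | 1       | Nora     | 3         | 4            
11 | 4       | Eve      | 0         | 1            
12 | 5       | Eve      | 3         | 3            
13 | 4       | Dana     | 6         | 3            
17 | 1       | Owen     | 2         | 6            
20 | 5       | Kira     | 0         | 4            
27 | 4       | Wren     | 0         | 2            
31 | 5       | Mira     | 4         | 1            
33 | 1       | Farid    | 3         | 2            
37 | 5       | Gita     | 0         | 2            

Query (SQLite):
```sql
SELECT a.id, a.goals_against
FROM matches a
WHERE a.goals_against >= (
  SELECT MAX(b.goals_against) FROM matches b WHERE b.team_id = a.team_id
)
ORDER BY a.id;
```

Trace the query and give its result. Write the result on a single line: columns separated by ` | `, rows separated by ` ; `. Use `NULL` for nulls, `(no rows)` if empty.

6 | 4 ; 17 | 6 ; 20 | 4

For each matches row a, compute MAX(goals_against) over rows sharing a.team_id.
Keep row a if a.goals_against >= that per-group MAX.
  team_id=1: MAX(goals_against) = 6
  team_id=4: MAX(goals_against) = 4
  team_id=5: MAX(goals_against) = 4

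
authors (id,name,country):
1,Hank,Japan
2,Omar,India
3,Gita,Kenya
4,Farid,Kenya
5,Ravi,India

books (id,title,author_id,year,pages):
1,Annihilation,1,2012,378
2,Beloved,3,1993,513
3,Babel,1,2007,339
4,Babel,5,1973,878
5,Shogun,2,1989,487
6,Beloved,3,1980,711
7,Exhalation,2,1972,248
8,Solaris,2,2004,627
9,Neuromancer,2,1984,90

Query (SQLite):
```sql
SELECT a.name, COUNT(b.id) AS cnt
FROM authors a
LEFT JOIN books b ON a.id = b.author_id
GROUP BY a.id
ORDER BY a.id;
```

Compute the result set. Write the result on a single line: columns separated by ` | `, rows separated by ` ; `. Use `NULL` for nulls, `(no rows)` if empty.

LEFT JOIN keeps every authors row; unmatched ones get NULL for books columns.
Group by authors.id and compute COUNT(b.id). COUNT(col) of an all-NULL group is 0.
  1: ids {1, 3} → COUNT(b.id)=2
  2: ids {5, 7, 8, 9} → COUNT(b.id)=4
  3: ids {2, 6} → COUNT(b.id)=2
  4: ids {—} → COUNT(b.id)=0
  5: ids {4} → COUNT(b.id)=1

Hank | 2 ; Omar | 4 ; Gita | 2 ; Farid | 0 ; Ravi | 1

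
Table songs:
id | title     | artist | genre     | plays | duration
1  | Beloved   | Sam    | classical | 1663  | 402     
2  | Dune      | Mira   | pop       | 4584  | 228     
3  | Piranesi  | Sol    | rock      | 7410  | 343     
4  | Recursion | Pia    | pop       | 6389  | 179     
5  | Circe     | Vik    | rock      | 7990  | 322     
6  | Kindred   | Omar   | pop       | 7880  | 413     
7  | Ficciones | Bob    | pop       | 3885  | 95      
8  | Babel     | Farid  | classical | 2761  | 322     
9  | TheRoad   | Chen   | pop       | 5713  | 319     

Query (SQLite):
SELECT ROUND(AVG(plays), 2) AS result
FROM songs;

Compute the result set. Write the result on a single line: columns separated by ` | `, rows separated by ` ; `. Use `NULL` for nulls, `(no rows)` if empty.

All plays values: [1663, 4584, 7410, 6389, 7990, 7880, 3885, 2761, 5713].
AVG = 48275 / 9 (rounded to 2 dp).

5363.89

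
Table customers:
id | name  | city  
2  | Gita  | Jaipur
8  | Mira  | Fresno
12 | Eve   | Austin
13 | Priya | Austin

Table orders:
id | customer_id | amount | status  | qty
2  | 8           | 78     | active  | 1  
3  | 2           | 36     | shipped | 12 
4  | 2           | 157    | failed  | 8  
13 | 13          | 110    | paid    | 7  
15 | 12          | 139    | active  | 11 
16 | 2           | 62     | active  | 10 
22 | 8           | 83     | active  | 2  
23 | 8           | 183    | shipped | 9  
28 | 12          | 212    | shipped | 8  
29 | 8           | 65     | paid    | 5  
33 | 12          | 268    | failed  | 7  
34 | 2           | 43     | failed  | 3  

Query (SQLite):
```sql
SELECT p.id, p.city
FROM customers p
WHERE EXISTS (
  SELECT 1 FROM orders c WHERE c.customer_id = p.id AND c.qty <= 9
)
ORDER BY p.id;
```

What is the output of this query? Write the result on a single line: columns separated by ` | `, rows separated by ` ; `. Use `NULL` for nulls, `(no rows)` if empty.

2 | Jaipur ; 8 | Fresno ; 12 | Austin ; 13 | Austin

For each customers row, check whether any orders with matching customer_id has qty <= 9.
Keep rows where that is true.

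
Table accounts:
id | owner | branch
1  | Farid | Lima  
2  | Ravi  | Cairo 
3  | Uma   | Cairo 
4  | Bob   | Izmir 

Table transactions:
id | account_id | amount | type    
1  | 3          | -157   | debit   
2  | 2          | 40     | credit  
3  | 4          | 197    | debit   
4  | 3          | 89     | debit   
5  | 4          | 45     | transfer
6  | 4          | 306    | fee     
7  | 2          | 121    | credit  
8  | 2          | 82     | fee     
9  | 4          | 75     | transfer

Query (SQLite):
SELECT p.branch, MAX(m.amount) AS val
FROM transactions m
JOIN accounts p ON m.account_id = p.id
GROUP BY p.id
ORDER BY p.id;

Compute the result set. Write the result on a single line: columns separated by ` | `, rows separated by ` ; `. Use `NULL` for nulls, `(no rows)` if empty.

Cairo | 121 ; Cairo | 89 ; Izmir | 306

Join each transactions row to its accounts via account_id.
Group joined rows by accounts.id; compute MAX(m.amount) per group.
  2: ids {2, 7, 8} → MAX(m.amount)=121
  3: ids {1, 4} → MAX(m.amount)=89
  4: ids {3, 5, 6, 9} → MAX(m.amount)=306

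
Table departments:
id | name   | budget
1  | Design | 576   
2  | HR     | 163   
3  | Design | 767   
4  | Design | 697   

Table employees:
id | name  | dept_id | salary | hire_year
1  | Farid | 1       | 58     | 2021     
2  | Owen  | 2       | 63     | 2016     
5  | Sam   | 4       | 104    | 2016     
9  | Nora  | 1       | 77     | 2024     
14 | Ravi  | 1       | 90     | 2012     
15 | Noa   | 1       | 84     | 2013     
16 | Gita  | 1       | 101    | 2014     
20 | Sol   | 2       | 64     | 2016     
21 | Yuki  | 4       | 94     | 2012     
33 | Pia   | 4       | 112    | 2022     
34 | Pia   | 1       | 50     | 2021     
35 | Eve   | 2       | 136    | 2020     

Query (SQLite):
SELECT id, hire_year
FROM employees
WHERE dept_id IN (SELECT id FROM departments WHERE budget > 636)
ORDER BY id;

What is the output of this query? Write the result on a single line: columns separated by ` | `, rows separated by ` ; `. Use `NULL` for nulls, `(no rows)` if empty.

Inner query: departments.id where budget > 636.
Outer: keep employees rows whose dept_id is in that set.
Inner query → {3, 4}

5 | 2016 ; 21 | 2012 ; 33 | 2022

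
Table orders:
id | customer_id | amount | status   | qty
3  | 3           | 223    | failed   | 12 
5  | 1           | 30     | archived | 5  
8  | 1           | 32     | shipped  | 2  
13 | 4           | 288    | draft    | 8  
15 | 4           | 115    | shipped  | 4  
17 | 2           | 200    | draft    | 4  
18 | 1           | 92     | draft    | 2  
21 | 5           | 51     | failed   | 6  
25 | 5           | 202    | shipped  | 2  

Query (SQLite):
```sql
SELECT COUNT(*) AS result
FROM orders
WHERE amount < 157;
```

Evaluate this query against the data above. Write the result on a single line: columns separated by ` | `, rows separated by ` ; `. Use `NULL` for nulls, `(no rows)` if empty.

5

Rows where amount < 157 → qty values: [5, 2, 4, 2, 6].
COUNT(*) counts rows → 5.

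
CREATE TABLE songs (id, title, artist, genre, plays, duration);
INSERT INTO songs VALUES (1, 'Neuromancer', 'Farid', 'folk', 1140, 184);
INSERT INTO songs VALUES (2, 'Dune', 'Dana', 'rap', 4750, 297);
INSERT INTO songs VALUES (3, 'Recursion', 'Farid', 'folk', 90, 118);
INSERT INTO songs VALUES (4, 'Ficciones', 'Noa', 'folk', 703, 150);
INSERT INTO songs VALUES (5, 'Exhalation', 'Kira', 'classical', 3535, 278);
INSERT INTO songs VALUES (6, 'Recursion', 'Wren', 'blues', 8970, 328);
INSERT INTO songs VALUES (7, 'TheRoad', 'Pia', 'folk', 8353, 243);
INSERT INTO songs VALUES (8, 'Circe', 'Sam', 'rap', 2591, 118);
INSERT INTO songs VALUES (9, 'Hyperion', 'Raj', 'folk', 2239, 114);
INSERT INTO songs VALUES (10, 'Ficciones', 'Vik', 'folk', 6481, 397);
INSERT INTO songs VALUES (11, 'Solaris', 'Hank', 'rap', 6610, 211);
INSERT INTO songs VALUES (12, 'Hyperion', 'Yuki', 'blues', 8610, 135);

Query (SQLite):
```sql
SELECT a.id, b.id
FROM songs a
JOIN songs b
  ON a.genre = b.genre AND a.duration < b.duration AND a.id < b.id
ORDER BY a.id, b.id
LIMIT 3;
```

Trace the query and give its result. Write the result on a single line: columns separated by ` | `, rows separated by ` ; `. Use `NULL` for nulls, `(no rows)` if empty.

Pairs (a,b) with same genre, a.duration < b.duration, a.id < b.id.
genre groups: blues:{6,12} classical:{5} folk:{1,3,4,7,9,10} rap:{2,8,11}
Ordered by (a.id, b.id); first 3.

1 | 7 ; 1 | 10 ; 3 | 4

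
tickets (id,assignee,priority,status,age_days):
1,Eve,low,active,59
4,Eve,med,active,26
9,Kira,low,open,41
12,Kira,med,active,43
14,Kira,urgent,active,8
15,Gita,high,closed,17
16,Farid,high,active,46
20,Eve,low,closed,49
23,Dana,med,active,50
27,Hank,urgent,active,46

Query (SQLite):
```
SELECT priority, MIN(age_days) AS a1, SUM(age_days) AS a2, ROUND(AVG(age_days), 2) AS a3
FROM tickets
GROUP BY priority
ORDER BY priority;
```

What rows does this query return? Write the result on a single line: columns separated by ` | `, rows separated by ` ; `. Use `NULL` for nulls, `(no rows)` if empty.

high | 17 | 63 | 31.5 ; low | 41 | 149 | 49.67 ; med | 26 | 119 | 39.67 ; urgent | 8 | 54 | 27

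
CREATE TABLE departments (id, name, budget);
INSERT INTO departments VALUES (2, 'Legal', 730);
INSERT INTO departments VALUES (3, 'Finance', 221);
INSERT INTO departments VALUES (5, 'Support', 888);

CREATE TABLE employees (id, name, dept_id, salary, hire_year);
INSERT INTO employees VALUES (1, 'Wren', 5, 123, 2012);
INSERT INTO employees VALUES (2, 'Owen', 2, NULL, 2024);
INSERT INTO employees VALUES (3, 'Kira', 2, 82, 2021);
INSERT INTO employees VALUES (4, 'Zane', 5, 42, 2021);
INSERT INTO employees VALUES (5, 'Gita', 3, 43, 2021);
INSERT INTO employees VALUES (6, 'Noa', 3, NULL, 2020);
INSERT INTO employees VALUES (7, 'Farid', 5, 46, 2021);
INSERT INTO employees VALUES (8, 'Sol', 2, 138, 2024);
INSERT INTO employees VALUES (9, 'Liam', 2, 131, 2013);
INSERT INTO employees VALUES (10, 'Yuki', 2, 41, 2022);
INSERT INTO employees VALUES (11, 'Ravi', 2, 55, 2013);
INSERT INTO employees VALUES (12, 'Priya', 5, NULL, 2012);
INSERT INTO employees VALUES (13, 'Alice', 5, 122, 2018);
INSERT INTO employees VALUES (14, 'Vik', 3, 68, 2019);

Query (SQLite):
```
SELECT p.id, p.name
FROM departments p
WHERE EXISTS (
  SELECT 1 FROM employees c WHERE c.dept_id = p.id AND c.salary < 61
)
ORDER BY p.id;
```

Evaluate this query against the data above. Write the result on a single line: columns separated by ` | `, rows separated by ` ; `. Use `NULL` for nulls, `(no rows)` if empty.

For each departments row, check whether any employees with matching dept_id has salary < 61.
Keep rows where that is true.

2 | Legal ; 3 | Finance ; 5 | Support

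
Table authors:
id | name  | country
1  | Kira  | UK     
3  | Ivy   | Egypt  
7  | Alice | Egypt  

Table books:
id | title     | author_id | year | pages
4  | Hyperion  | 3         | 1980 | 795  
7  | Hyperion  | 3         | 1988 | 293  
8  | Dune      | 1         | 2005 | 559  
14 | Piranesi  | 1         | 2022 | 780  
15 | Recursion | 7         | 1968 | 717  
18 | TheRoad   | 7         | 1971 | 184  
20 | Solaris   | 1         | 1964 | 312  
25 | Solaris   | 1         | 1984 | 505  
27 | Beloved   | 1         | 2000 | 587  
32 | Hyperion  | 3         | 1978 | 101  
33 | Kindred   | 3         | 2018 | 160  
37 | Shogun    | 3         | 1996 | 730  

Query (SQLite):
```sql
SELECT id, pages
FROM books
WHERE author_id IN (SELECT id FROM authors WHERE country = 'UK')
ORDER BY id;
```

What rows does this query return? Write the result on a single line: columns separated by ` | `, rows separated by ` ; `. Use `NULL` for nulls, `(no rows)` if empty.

Inner query: authors.id where country = 'UK'.
Outer: keep books rows whose author_id is in that set.
Inner query → {1}

8 | 559 ; 14 | 780 ; 20 | 312 ; 25 | 505 ; 27 | 587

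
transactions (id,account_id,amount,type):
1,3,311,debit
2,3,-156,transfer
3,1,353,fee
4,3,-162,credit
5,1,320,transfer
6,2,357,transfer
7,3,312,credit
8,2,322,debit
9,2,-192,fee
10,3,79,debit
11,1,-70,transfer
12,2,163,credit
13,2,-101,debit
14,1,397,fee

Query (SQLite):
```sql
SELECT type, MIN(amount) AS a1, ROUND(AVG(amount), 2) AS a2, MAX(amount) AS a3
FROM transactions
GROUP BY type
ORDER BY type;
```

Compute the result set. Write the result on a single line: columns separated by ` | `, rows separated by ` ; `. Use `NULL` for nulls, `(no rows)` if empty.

credit | -162 | 104.33 | 312 ; debit | -101 | 152.75 | 322 ; fee | -192 | 186 | 397 ; transfer | -156 | 112.75 | 357

Group transactions by type.
Per group compute: MIN(amount), ROUND(AVG(amount), 2), MAX(amount).
  credit: ids {4, 7, 12} → MIN(amount)=-162, ROUND(AVG(amount), 2)=104.33, MAX(amount)=312
  debit: ids {1, 8, 10, 13} → MIN(amount)=-101, ROUND(AVG(amount), 2)=152.75, MAX(amount)=322
  fee: ids {3, 9, 14} → MIN(amount)=-192, ROUND(AVG(amount), 2)=186, MAX(amount)=397
  transfer: ids {2, 5, 6, 11} → MIN(amount)=-156, ROUND(AVG(amount), 2)=112.75, MAX(amount)=357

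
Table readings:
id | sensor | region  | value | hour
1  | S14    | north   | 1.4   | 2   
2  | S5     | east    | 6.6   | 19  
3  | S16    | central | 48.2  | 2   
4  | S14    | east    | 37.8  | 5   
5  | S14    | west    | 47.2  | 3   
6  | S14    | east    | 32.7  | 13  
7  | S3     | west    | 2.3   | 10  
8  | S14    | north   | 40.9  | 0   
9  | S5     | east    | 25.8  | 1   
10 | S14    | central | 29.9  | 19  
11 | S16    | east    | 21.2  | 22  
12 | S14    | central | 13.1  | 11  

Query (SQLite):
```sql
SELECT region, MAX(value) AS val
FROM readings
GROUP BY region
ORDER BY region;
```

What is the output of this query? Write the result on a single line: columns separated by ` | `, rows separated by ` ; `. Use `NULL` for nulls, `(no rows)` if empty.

central | 48.2 ; east | 37.8 ; north | 40.9 ; west | 47.2

Partition readings by region; compute MAX(value) within each group.
  central: ids {3, 10, 12} → MAX(value)=48.2
  east: ids {2, 4, 6, 9, 11} → MAX(value)=37.8
  north: ids {1, 8} → MAX(value)=40.9
  west: ids {5, 7} → MAX(value)=47.2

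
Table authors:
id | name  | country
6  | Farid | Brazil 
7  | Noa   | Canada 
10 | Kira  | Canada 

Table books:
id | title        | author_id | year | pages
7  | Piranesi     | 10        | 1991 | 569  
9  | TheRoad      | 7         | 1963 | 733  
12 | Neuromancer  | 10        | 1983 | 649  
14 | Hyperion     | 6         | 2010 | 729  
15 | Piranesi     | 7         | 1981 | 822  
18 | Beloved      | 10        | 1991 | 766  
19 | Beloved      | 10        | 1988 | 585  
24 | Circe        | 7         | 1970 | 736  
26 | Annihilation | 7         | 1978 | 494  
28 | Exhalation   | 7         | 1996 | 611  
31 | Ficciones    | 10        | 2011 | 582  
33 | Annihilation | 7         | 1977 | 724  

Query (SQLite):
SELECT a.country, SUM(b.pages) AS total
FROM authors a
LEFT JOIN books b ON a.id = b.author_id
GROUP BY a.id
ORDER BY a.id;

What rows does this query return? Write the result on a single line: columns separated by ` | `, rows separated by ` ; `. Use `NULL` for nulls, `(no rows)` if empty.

Brazil | 729 ; Canada | 4120 ; Canada | 3151

LEFT JOIN keeps every authors row; unmatched ones get NULL for books columns.
Group by authors.id and compute SUM(b.pages). SUM over an all-NULL group is NULL.
  6: ids {14} → SUM(b.pages)=729
  7: ids {9, 15, 24, 26, 28, 33} → SUM(b.pages)=4120
  10: ids {7, 12, 18, 19, 31} → SUM(b.pages)=3151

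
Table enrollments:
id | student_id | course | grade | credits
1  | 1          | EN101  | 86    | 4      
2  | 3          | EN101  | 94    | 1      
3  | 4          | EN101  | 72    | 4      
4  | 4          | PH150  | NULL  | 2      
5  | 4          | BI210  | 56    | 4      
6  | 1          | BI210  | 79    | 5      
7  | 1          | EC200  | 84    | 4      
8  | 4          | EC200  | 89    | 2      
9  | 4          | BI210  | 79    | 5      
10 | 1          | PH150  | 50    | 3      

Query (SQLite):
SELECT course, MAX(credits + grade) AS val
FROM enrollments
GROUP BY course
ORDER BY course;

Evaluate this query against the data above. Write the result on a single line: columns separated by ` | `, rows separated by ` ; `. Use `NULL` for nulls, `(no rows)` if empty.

BI210 | 84 ; EC200 | 91 ; EN101 | 95 ; PH150 | 53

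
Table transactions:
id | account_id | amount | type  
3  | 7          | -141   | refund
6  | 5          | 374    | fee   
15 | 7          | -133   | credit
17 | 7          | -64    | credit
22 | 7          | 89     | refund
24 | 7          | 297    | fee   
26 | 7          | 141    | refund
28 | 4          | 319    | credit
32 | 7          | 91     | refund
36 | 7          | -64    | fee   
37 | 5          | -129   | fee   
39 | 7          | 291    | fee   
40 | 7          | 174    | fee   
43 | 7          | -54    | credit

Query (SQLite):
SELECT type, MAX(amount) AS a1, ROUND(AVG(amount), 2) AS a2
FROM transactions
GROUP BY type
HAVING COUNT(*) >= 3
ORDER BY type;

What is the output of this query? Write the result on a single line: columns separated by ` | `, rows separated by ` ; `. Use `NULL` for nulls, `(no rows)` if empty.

Group transactions by type.
Per group compute: MAX(amount), ROUND(AVG(amount), 2).
HAVING: drop groups with fewer than 3 rows.
  credit: ids {15, 17, 28, 43} → MAX(amount)=319, ROUND(AVG(amount), 2)=17
  fee: ids {6, 24, 36, 37, 39, 40} → MAX(amount)=374, ROUND(AVG(amount), 2)=157.17
  refund: ids {3, 22, 26, 32} → MAX(amount)=141, ROUND(AVG(amount), 2)=45

credit | 319 | 17 ; fee | 374 | 157.17 ; refund | 141 | 45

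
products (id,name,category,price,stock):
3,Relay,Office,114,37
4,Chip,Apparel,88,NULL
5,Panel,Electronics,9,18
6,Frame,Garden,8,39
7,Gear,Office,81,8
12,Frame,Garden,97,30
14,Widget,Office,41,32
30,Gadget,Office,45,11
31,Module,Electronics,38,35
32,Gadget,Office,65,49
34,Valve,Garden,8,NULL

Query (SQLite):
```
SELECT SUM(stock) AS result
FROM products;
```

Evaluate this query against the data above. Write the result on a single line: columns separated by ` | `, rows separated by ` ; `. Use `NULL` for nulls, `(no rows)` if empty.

259

All stock values: [37, NULL, 18, 39, 8, 30, 32, 11, 35, 49, NULL].
SUM of non-NULL values = 259.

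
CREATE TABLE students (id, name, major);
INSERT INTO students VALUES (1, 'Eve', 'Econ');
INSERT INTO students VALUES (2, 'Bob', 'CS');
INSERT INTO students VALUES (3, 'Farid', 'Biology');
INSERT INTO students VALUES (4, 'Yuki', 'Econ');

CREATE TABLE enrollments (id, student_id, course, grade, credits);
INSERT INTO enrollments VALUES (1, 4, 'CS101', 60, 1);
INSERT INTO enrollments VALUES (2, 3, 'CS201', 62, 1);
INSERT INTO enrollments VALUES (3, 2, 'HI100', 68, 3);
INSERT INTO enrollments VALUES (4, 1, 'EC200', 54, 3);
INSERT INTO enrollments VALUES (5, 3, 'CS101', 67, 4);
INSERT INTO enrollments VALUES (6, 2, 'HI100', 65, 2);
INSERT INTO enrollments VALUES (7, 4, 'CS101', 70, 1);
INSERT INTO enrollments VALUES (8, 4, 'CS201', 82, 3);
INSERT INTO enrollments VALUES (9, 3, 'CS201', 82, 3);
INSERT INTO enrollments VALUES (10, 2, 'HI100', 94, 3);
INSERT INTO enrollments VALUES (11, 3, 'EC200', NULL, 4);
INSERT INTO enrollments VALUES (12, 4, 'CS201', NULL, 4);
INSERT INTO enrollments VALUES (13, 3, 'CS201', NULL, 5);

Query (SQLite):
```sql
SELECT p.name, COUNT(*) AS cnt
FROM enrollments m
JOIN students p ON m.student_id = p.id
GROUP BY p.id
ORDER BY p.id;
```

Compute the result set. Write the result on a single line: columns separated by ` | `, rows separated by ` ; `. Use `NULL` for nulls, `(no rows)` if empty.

Join each enrollments row to its students via student_id.
Group joined rows by students.id; compute COUNT(*) per group.
  1: ids {4} → COUNT(*)=1
  2: ids {3, 6, 10} → COUNT(*)=3
  3: ids {2, 5, 9, 11, 13} → COUNT(*)=5
  4: ids {1, 7, 8, 12} → COUNT(*)=4

Eve | 1 ; Bob | 3 ; Farid | 5 ; Yuki | 4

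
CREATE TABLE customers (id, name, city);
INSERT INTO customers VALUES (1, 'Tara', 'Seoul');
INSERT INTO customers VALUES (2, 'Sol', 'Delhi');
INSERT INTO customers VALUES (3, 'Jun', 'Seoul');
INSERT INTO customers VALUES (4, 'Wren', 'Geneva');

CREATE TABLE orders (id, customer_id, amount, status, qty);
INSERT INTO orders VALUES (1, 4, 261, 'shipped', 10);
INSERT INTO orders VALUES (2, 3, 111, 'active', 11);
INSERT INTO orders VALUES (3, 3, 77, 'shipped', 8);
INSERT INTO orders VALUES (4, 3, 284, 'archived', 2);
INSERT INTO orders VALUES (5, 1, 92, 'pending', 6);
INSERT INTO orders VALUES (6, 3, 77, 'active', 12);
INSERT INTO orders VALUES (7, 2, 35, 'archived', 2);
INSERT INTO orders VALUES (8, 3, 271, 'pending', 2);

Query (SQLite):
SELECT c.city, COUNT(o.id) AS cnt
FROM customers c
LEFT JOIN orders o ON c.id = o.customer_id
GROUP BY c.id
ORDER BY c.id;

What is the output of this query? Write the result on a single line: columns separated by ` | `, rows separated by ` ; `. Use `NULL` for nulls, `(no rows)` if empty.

Seoul | 1 ; Delhi | 1 ; Seoul | 5 ; Geneva | 1

LEFT JOIN keeps every customers row; unmatched ones get NULL for orders columns.
Group by customers.id and compute COUNT(o.id). COUNT(col) of an all-NULL group is 0.
  1: ids {5} → COUNT(o.id)=1
  2: ids {7} → COUNT(o.id)=1
  3: ids {2, 3, 4, 6, 8} → COUNT(o.id)=5
  4: ids {1} → COUNT(o.id)=1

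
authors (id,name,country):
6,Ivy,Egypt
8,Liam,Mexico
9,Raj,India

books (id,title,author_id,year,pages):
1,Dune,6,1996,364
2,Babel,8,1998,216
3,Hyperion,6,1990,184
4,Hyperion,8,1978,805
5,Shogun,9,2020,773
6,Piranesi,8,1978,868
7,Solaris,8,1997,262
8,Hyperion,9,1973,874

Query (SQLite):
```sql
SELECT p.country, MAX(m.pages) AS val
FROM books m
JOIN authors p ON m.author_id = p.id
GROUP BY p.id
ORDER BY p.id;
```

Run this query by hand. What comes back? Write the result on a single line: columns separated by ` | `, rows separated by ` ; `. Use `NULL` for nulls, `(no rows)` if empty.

Egypt | 364 ; Mexico | 868 ; India | 874

Join each books row to its authors via author_id.
Group joined rows by authors.id; compute MAX(m.pages) per group.
  6: ids {1, 3} → MAX(m.pages)=364
  8: ids {2, 4, 6, 7} → MAX(m.pages)=868
  9: ids {5, 8} → MAX(m.pages)=874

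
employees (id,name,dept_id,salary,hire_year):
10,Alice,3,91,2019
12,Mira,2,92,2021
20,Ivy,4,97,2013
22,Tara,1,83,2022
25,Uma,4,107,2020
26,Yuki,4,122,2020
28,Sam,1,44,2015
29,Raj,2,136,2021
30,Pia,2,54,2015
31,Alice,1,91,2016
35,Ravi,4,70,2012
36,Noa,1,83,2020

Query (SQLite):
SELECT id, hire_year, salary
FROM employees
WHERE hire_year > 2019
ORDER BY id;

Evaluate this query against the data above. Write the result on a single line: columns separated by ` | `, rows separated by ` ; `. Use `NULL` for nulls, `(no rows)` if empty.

12 | 2021 | 92 ; 22 | 2022 | 83 ; 25 | 2020 | 107 ; 26 | 2020 | 122 ; 29 | 2021 | 136 ; 36 | 2020 | 83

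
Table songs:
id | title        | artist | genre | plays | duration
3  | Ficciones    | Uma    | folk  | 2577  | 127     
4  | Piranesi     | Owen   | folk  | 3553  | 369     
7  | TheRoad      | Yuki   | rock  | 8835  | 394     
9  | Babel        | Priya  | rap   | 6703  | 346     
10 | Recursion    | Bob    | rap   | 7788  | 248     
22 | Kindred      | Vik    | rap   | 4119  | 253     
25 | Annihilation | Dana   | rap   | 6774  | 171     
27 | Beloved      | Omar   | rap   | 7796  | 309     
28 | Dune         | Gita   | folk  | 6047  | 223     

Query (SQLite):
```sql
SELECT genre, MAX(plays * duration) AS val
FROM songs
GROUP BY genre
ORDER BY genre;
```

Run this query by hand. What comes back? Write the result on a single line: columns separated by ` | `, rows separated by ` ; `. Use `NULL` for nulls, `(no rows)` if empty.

folk | 1348481 ; rap | 2408964 ; rock | 3480990

For each row compute plays * duration.
Group by genre; take MAX of the expression per group.
  folk: ids {3, 4, 28} → MAX(plays * duration)=1348481
  rap: ids {9, 10, 22, 25, 27} → MAX(plays * duration)=2408964
  rock: ids {7} → MAX(plays * duration)=3480990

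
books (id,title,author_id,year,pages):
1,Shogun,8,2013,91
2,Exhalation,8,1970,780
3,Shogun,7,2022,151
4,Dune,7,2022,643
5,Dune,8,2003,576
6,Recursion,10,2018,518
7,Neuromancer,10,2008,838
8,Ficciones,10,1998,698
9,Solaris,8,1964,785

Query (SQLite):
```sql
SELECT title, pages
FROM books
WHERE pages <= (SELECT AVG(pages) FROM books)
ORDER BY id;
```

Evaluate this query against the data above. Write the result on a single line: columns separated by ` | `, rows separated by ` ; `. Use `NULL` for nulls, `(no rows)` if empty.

Shogun | 91 ; Shogun | 151 ; Recursion | 518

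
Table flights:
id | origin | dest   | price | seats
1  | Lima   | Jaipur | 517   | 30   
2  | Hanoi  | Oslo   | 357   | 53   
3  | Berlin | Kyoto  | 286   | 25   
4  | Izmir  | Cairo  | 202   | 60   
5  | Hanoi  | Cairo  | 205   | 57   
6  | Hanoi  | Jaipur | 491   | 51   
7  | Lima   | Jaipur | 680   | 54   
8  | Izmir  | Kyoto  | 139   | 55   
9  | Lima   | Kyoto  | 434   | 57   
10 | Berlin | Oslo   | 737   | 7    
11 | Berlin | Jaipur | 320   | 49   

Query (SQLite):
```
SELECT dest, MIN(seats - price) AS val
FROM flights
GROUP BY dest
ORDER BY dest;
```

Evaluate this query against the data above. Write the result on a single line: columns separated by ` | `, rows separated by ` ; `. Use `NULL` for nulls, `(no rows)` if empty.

For each row compute seats - price.
Group by dest; take MIN of the expression per group.
  Cairo: ids {4, 5} → MIN(seats - price)=-148
  Jaipur: ids {1, 6, 7, 11} → MIN(seats - price)=-626
  Kyoto: ids {3, 8, 9} → MIN(seats - price)=-377
  Oslo: ids {2, 10} → MIN(seats - price)=-730

Cairo | -148 ; Jaipur | -626 ; Kyoto | -377 ; Oslo | -730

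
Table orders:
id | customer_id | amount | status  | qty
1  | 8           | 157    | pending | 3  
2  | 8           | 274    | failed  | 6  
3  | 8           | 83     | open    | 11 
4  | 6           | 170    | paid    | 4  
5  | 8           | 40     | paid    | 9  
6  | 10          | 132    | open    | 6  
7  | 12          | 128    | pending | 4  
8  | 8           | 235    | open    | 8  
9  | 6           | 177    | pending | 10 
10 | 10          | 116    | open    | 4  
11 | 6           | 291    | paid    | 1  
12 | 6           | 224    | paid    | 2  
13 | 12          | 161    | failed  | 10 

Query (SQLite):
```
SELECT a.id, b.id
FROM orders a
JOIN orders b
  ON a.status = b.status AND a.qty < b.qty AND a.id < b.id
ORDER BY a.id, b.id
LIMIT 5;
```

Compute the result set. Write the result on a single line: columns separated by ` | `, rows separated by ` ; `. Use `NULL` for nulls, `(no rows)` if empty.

1 | 7 ; 1 | 9 ; 2 | 13 ; 4 | 5 ; 6 | 8

Pairs (a,b) with same status, a.qty < b.qty, a.id < b.id.
status groups: failed:{2,13} open:{3,6,8,10} paid:{4,5,11,12} pending:{1,7,9}
Ordered by (a.id, b.id); first 5.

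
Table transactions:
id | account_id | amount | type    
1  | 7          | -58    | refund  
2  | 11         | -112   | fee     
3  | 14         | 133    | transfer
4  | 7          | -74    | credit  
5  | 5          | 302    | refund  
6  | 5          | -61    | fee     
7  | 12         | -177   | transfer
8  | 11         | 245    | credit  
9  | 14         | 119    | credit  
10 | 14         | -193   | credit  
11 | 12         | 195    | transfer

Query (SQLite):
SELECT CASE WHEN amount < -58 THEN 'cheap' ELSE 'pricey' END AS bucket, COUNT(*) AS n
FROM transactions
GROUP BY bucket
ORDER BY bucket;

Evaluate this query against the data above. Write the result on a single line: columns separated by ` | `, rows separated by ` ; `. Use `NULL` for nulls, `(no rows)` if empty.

cheap | 5 ; pricey | 6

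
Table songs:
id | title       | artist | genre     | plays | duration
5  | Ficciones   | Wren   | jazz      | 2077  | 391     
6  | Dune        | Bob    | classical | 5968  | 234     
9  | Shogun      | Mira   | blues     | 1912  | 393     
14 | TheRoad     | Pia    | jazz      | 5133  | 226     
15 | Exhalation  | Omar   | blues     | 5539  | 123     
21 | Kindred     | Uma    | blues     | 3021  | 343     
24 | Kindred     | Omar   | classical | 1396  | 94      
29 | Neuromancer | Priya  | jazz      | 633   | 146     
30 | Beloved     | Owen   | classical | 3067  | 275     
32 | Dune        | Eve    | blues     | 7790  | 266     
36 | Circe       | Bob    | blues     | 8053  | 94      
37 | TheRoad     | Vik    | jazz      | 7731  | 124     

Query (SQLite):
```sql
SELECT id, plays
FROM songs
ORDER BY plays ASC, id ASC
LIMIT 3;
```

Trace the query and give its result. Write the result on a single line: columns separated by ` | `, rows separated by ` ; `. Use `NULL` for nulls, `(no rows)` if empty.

Sort by plays asc, tiebreak id asc: (633, id=29), (1396, id=24), (1912, id=9), (2077, id=5), (3021, id=21), (3067, id=30) …. Take first 3.

29 | 633 ; 24 | 1396 ; 9 | 1912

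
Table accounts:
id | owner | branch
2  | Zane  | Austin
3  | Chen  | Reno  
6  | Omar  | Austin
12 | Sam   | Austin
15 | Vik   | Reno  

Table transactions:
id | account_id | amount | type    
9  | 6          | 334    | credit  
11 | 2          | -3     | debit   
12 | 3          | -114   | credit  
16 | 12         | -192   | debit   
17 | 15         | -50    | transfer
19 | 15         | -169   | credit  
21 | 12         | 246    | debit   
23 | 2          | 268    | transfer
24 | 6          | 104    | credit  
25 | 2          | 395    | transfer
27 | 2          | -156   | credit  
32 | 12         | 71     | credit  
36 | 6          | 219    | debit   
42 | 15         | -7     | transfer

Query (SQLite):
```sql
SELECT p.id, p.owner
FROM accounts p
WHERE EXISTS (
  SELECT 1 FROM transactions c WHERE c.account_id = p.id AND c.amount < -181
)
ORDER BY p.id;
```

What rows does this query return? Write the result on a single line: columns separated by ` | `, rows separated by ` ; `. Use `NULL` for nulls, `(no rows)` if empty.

12 | Sam

For each accounts row, check whether any transactions with matching account_id has amount < -181.
Keep rows where that is true.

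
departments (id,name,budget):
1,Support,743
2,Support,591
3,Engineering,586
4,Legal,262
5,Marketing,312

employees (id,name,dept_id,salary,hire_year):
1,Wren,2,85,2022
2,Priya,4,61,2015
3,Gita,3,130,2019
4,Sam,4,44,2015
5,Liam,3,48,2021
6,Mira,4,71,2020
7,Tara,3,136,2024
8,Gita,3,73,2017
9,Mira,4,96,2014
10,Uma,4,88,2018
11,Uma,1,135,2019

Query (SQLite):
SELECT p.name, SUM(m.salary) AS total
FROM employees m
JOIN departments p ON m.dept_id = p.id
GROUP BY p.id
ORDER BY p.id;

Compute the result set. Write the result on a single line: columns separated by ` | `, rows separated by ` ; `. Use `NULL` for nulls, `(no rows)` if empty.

Join each employees row to its departments via dept_id.
Group joined rows by departments.id; compute SUM(m.salary) per group.
  1: ids {11} → SUM(m.salary)=135
  2: ids {1} → SUM(m.salary)=85
  3: ids {3, 5, 7, 8} → SUM(m.salary)=387
  4: ids {2, 4, 6, 9, 10} → SUM(m.salary)=360

Support | 135 ; Support | 85 ; Engineering | 387 ; Legal | 360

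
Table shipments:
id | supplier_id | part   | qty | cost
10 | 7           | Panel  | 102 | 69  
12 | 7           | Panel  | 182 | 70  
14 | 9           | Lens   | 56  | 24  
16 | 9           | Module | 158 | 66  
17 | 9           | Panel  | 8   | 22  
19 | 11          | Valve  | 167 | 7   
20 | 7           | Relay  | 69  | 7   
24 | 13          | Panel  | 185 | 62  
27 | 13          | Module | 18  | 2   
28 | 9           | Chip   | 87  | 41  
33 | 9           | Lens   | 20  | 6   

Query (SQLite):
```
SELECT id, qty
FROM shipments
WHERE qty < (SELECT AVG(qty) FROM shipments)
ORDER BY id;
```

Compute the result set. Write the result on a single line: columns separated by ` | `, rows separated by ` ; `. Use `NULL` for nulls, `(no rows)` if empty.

Scalar subquery: AVG(qty) over all shipments rows = 95.636364 (≈; comparison uses full precision).
Keep rows where qty < that value.

14 | 56 ; 17 | 8 ; 20 | 69 ; 27 | 18 ; 28 | 87 ; 33 | 20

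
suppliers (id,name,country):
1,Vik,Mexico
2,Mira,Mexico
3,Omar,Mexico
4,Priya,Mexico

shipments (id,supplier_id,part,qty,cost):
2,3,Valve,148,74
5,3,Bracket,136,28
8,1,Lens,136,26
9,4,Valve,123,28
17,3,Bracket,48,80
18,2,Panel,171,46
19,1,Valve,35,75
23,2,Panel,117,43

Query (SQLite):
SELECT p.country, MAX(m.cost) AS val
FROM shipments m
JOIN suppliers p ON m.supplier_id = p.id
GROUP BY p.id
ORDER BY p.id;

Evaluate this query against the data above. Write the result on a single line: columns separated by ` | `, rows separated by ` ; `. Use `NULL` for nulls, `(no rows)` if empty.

Join each shipments row to its suppliers via supplier_id.
Group joined rows by suppliers.id; compute MAX(m.cost) per group.
  1: ids {8, 19} → MAX(m.cost)=75
  2: ids {18, 23} → MAX(m.cost)=46
  3: ids {2, 5, 17} → MAX(m.cost)=80
  4: ids {9} → MAX(m.cost)=28

Mexico | 75 ; Mexico | 46 ; Mexico | 80 ; Mexico | 28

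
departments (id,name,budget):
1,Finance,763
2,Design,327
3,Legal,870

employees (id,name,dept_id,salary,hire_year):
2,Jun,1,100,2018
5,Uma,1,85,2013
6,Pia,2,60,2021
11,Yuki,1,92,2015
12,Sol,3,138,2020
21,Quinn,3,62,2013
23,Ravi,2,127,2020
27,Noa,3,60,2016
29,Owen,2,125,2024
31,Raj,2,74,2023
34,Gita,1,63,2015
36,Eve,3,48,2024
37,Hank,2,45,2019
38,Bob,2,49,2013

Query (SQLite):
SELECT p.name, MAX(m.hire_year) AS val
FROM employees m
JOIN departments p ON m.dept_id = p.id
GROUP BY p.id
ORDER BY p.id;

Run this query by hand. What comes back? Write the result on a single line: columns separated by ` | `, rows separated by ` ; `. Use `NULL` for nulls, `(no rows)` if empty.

Finance | 2018 ; Design | 2024 ; Legal | 2024

Join each employees row to its departments via dept_id.
Group joined rows by departments.id; compute MAX(m.hire_year) per group.
  1: ids {2, 5, 11, 34} → MAX(m.hire_year)=2018
  2: ids {6, 23, 29, 31, 37, 38} → MAX(m.hire_year)=2024
  3: ids {12, 21, 27, 36} → MAX(m.hire_year)=2024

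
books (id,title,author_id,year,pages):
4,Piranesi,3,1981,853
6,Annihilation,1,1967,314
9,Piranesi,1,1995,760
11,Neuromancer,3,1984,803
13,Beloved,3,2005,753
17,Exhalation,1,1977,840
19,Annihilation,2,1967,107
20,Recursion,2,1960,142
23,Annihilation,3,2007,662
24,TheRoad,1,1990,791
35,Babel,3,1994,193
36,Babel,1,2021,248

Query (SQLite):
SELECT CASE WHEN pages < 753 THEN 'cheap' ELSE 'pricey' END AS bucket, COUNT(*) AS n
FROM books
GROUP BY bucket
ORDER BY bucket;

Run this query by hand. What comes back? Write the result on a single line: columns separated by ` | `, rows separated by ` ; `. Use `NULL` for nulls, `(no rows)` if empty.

Bucket rows by pages < 753 → 'cheap' else 'pricey'; count each bucket.

cheap | 6 ; pricey | 6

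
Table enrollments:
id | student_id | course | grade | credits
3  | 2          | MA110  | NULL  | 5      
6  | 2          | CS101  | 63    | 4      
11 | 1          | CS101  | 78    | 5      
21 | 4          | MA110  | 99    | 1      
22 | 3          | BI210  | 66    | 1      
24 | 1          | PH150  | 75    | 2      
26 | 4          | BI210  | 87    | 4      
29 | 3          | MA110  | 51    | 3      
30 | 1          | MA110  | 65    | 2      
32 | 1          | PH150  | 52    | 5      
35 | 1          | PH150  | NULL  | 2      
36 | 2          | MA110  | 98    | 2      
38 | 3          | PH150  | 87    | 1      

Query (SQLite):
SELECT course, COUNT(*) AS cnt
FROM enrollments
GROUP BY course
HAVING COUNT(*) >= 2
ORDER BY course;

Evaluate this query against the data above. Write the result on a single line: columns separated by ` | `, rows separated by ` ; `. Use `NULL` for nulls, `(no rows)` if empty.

Partition enrollments by course; compute COUNT(*) within each group.
HAVING: keep groups with count ≥ 2.
  BI210: ids {22, 26} → COUNT(*)=2
  CS101: ids {6, 11} → COUNT(*)=2
  MA110: ids {3, 21, 29, 30, 36} → COUNT(*)=5
  PH150: ids {24, 32, 35, 38} → COUNT(*)=4

BI210 | 2 ; CS101 | 2 ; MA110 | 5 ; PH150 | 4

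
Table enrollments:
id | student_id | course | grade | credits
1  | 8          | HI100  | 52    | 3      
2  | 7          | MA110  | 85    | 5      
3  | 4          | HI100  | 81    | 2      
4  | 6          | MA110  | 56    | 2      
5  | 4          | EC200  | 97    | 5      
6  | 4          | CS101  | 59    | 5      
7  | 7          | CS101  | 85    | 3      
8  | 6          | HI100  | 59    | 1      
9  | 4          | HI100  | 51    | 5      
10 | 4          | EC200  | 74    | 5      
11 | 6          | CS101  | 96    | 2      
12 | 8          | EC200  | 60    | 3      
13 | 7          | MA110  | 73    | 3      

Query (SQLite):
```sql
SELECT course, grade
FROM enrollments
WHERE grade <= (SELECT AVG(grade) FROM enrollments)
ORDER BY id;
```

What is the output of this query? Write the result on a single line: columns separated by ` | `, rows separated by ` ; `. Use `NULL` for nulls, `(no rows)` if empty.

HI100 | 52 ; MA110 | 56 ; CS101 | 59 ; HI100 | 59 ; HI100 | 51 ; EC200 | 60

Scalar subquery: AVG(grade) over all enrollments rows = 71.384615 (≈; comparison uses full precision).
Keep rows where grade <= that value.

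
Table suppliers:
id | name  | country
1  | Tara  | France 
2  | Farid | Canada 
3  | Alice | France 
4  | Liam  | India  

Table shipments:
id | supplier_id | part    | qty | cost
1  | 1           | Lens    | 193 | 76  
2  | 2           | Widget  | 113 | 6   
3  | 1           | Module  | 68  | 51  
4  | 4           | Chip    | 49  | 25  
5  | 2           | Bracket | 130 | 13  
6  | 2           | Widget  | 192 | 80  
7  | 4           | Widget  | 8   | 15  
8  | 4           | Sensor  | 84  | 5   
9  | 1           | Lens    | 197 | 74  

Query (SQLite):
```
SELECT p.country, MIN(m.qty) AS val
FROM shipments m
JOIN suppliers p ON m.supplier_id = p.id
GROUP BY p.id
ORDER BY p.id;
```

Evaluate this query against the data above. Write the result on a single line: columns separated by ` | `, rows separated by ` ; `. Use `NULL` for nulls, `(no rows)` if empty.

Join each shipments row to its suppliers via supplier_id.
Group joined rows by suppliers.id; compute MIN(m.qty) per group.
  1: ids {1, 3, 9} → MIN(m.qty)=68
  2: ids {2, 5, 6} → MIN(m.qty)=113
  4: ids {4, 7, 8} → MIN(m.qty)=8

France | 68 ; Canada | 113 ; India | 8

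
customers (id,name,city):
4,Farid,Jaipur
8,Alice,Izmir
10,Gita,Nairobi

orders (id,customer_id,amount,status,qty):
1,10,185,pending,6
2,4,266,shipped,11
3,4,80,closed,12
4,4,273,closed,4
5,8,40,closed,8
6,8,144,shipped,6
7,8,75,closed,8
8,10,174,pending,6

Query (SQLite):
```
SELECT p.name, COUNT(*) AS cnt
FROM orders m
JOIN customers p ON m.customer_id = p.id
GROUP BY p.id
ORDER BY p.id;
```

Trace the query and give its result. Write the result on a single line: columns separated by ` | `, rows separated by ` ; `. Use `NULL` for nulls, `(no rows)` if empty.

Farid | 3 ; Alice | 3 ; Gita | 2

Join each orders row to its customers via customer_id.
Group joined rows by customers.id; compute COUNT(*) per group.
  4: ids {2, 3, 4} → COUNT(*)=3
  8: ids {5, 6, 7} → COUNT(*)=3
  10: ids {1, 8} → COUNT(*)=2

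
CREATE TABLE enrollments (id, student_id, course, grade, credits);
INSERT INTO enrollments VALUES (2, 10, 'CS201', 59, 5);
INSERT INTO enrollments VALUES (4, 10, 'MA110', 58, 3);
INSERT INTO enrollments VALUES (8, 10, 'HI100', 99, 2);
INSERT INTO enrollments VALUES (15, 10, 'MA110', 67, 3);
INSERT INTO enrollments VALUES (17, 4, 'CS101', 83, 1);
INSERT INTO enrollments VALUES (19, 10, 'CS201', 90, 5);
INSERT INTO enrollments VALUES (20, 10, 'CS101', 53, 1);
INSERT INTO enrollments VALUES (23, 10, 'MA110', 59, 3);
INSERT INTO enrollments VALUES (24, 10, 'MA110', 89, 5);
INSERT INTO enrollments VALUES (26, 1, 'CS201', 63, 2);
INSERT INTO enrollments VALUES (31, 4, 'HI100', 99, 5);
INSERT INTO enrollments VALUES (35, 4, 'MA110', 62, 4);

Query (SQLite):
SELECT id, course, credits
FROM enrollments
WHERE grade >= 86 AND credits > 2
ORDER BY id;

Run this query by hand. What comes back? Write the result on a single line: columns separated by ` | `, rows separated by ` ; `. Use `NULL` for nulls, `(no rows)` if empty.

19 | CS201 | 5 ; 24 | MA110 | 5 ; 31 | HI100 | 5

grade >= 86: ids {8, 19, 24, 31}
credits > 2: ids {2, 4, 15, 19, 23, 24, 31, 35}
Combine with AND.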